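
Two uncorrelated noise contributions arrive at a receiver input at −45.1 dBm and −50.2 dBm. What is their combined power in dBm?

Convert to linear, add, convert back:
P₁ = 3.09×10⁻⁸ W, P₂ = 9.55×10⁻⁹ W
P_tot = 4.05×10⁻⁸ W → 10 log₁₀(P_tot / 10⁻³) = −43.9 dBm

−43.9 dBm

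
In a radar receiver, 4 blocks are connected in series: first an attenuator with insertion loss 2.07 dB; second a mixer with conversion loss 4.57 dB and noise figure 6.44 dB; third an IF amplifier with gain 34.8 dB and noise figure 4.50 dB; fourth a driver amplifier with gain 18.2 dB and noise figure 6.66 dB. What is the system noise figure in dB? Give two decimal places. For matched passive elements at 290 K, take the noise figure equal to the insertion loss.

11.90 dB

Convert to linear (a loss of L dB is a gain of −L dB): F_i = 10^(NF_i/10), G_i = 10^(G_i,dB/10)
  Stage 1: F_1 = 10^(2.07/10) = 1.611, G_1 = 10^(−2.07/10) = 0.6209
  Stage 2: F_2 = 10^(6.44/10) = 4.406, G_2 = 10^(−4.57/10) = 0.3491
  Stage 3: F_3 = 10^(4.50/10) = 2.818, G_3 = 10^(34.8/10) = 3020
  Stage 4: F_4 = 10^(6.66/10) = 4.634, G_4 = 10^(18.2/10) = 66.07
Friis cascade:
  F = 1.611 + (4.406 − 1)/0.6209 + (2.818 − 1)/0.2168 + (4.634 − 1)/654.6 = 15.49
NF = 10 log₁₀(15.49) = 11.90 dB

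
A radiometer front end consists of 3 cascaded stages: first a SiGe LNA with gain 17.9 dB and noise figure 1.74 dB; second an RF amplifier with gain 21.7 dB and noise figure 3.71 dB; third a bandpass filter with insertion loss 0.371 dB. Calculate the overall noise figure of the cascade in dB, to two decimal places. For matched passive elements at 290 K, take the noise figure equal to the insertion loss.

1.80 dB

Convert to linear (a loss of L dB is a gain of −L dB): F_i = 10^(NF_i/10), G_i = 10^(G_i,dB/10)
  Stage 1: F_1 = 10^(1.74/10) = 1.493, G_1 = 10^(17.9/10) = 61.66
  Stage 2: F_2 = 10^(3.71/10) = 2.350, G_2 = 10^(21.7/10) = 147.9
  Stage 3: F_3 = 10^(0.371/10) = 1.089, G_3 = 10^(−0.371/10) = 0.9181
Friis cascade:
  F = 1.493 + (2.350 − 1)/61.66 + (1.089 − 1)/9120 = 1.515
NF = 10 log₁₀(1.515) = 1.80 dB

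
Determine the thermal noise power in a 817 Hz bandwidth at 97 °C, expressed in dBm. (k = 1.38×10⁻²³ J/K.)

T = 97 °C + 273.15 = 370.15 K
P_n = kTB = 1.38×10⁻²³ × 370.15 × 8.17×10² = 4.17×10⁻¹⁸ W
In dBm: 10 log₁₀(4.17×10⁻¹⁸ / 10⁻³) = −143.8 dBm

−143.8 dBm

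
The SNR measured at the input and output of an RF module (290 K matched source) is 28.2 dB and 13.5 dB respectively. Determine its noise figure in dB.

14.7 dB

NF (dB) = SNR_in(dB) − SNR_out(dB) when the source is at T₀
NF = 28.2 − 13.5 = 14.7 dB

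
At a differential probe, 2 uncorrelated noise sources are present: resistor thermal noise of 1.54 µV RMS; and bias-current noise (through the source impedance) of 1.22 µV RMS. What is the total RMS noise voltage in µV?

1.96 µV

Uncorrelated sources add in power (mean-square): V_tot = √(ΣV_i²)
V_tot = √[(1.54×10⁻⁶)² + (1.22×10⁻⁶)²] = 1.96×10⁻⁶ V = 1.96 µV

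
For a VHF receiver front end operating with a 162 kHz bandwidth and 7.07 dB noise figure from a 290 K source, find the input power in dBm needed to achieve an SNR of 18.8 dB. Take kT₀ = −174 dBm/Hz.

Sensitivity = −174 + 10 log₁₀(B) + NF + SNR_min
= −174 + 52.1 + 7.07 + 18.8
= −96.03 dBm → −96.0 dBm

−96.0 dBm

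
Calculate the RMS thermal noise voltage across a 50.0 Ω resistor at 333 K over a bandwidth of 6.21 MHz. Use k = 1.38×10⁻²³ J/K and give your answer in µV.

2.39 µV

V_n = √(4kTRB)
4kTRB = 4 × 1.38×10⁻²³ × 333 × 5.00×10¹ × 6.21×10⁶ = 5.71×10⁻¹² V²
V_n = √(5.71×10⁻¹²) = 2.39×10⁻⁶ V = 2.39 µV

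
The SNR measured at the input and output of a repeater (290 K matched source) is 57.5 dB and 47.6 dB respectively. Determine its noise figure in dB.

NF (dB) = SNR_in(dB) − SNR_out(dB) when the source is at T₀
NF = 57.5 − 47.6 = 9.9 dB

9.9 dB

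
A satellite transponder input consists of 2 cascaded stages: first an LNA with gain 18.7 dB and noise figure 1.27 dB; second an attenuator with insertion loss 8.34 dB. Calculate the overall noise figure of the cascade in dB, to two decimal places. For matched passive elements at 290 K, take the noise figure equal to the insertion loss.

Convert to linear (a loss of L dB is a gain of −L dB): F_i = 10^(NF_i/10), G_i = 10^(G_i,dB/10)
  Stage 1: F_1 = 10^(1.27/10) = 1.340, G_1 = 10^(18.7/10) = 74.13
  Stage 2: F_2 = 10^(8.34/10) = 6.823, G_2 = 10^(−8.34/10) = 0.1466
Friis cascade:
  F = 1.340 + (6.823 − 1)/74.13 = 1.418
NF = 10 log₁₀(1.418) = 1.52 dB

1.52 dB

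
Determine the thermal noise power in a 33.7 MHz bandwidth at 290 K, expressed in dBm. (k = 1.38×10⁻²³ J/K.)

P_n = kTB = 1.38×10⁻²³ × 290 × 3.37×10⁷ = 1.35×10⁻¹³ W
In dBm: 10 log₁₀(1.35×10⁻¹³ / 10⁻³) = −98.7 dBm

−98.7 dBm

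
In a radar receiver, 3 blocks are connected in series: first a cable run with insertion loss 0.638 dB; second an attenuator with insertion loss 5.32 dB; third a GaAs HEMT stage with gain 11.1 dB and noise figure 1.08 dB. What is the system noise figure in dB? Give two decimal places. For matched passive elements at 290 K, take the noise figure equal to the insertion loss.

Convert to linear (a loss of L dB is a gain of −L dB): F_i = 10^(NF_i/10), G_i = 10^(G_i,dB/10)
  Stage 1: F_1 = 10^(0.638/10) = 1.158, G_1 = 10^(−0.638/10) = 0.8634
  Stage 2: F_2 = 10^(5.32/10) = 3.404, G_2 = 10^(−5.32/10) = 0.2938
  Stage 3: F_3 = 10^(1.08/10) = 1.282, G_3 = 10^(11.1/10) = 12.88
Friis cascade:
  F = 1.158 + (3.404 − 1)/0.8634 + (1.282 − 1)/0.2536 = 5.056
NF = 10 log₁₀(5.056) = 7.04 dB

7.04 dB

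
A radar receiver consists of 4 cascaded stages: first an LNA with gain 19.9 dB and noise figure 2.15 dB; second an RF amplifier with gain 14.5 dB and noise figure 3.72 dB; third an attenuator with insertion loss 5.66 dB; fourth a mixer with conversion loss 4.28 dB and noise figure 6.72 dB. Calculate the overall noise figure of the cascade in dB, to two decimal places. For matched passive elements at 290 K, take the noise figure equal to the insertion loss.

2.20 dB

Convert to linear (a loss of L dB is a gain of −L dB): F_i = 10^(NF_i/10), G_i = 10^(G_i,dB/10)
  Stage 1: F_1 = 10^(2.15/10) = 1.641, G_1 = 10^(19.9/10) = 97.72
  Stage 2: F_2 = 10^(3.72/10) = 2.355, G_2 = 10^(14.5/10) = 28.18
  Stage 3: F_3 = 10^(5.66/10) = 3.681, G_3 = 10^(−5.66/10) = 0.2716
  Stage 4: F_4 = 10^(6.72/10) = 4.699, G_4 = 10^(−4.28/10) = 0.3733
Friis cascade:
  F = 1.641 + (2.355 − 1)/97.72 + (3.681 − 1)/2754 + (4.699 − 1)/748.2 = 1.660
NF = 10 log₁₀(1.660) = 2.20 dB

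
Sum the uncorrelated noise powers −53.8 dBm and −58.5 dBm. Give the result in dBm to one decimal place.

Convert to linear, add, convert back:
P₁ = 4.17×10⁻⁹ W, P₂ = 1.41×10⁻⁹ W
P_tot = 5.58×10⁻⁹ W → 10 log₁₀(P_tot / 10⁻³) = −52.5 dBm

−52.5 dBm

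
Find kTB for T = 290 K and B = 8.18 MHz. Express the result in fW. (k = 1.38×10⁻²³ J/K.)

32.7 fW

P_n = kTB = 1.38×10⁻²³ × 290 × 8.18×10⁶ = 3.27×10⁻¹⁴ W = 32.7 fW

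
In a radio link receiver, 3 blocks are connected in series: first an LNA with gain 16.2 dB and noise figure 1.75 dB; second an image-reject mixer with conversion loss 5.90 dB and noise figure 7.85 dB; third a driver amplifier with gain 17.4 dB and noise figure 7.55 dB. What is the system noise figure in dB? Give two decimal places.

Convert to linear (a loss of L dB is a gain of −L dB): F_i = 10^(NF_i/10), G_i = 10^(G_i,dB/10)
  Stage 1: F_1 = 10^(1.75/10) = 1.496, G_1 = 10^(16.2/10) = 41.69
  Stage 2: F_2 = 10^(7.85/10) = 6.095, G_2 = 10^(−5.90/10) = 0.2570
  Stage 3: F_3 = 10^(7.55/10) = 5.689, G_3 = 10^(17.4/10) = 54.95
Friis cascade:
  F = 1.496 + (6.095 − 1)/41.69 + (5.689 − 1)/10.72 = 2.056
NF = 10 log₁₀(2.056) = 3.13 dB

3.13 dB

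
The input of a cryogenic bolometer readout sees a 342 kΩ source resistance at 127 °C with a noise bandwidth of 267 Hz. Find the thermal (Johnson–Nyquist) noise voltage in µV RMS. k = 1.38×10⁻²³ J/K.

1.42 µV

T = 127 °C + 273.15 = 400.15 K
V_n = √(4kTRB)
4kTRB = 4 × 1.38×10⁻²³ × 400.15 × 3.42×10⁵ × 2.67×10² = 2.02×10⁻¹² V²
V_n = √(2.02×10⁻¹²) = 1.42×10⁻⁶ V = 1.42 µV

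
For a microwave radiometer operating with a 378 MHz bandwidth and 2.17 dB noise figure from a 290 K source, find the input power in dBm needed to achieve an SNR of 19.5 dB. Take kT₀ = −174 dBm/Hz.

−66.6 dBm

Sensitivity = −174 + 10 log₁₀(B) + NF + SNR_min
= −174 + 85.77 + 2.17 + 19.5
= −66.56 dBm → −66.6 dBm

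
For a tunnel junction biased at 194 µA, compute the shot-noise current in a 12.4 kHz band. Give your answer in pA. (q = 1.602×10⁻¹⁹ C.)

I_n = √(2qI·B)
2qI·B = 2 × 1.602×10⁻¹⁹ × 1.94×10⁻⁴ × 1.24×10⁴ = 7.71×10⁻¹⁹ A²
I_n = √(7.71×10⁻¹⁹) = 8.78×10⁻¹⁰ A = 878 pA

878 pA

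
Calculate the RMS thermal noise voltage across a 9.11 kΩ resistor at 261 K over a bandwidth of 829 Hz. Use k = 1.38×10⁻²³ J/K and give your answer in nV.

V_n = √(4kTRB)
4kTRB = 4 × 1.38×10⁻²³ × 261 × 9.11×10³ × 8.29×10² = 1.09×10⁻¹³ V²
V_n = √(1.09×10⁻¹³) = 3.30×10⁻⁷ V = 330 nV

330 nV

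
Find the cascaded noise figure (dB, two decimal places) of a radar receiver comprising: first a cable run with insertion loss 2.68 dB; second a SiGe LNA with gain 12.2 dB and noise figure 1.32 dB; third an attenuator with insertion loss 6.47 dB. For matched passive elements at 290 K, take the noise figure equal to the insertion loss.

Convert to linear (a loss of L dB is a gain of −L dB): F_i = 10^(NF_i/10), G_i = 10^(G_i,dB/10)
  Stage 1: F_1 = 10^(2.68/10) = 1.854, G_1 = 10^(−2.68/10) = 0.5395
  Stage 2: F_2 = 10^(1.32/10) = 1.355, G_2 = 10^(12.2/10) = 16.60
  Stage 3: F_3 = 10^(6.47/10) = 4.436, G_3 = 10^(−6.47/10) = 0.2254
Friis cascade:
  F = 1.854 + (1.355 − 1)/0.5395 + (4.436 − 1)/8.954 = 2.896
NF = 10 log₁₀(2.896) = 4.62 dB

4.62 dB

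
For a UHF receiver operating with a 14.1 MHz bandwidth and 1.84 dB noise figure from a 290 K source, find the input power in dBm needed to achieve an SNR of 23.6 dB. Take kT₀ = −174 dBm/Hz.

−77.1 dBm

Sensitivity = −174 + 10 log₁₀(B) + NF + SNR_min
= −174 + 71.49 + 1.84 + 23.6
= −77.07 dBm → −77.1 dBm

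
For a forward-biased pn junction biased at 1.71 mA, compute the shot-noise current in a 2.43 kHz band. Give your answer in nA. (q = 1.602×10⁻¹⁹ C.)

I_n = √(2qI·B)
2qI·B = 2 × 1.602×10⁻¹⁹ × 1.71×10⁻³ × 2.43×10³ = 1.33×10⁻¹⁸ A²
I_n = √(1.33×10⁻¹⁸) = 1.15×10⁻⁹ A = 1.15 nA

1.15 nA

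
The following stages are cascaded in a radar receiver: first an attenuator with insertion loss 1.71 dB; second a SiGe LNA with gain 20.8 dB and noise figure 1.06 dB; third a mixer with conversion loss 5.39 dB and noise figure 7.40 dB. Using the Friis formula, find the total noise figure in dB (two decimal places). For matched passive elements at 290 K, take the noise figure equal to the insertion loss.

2.90 dB

Convert to linear (a loss of L dB is a gain of −L dB): F_i = 10^(NF_i/10), G_i = 10^(G_i,dB/10)
  Stage 1: F_1 = 10^(1.71/10) = 1.483, G_1 = 10^(−1.71/10) = 0.6745
  Stage 2: F_2 = 10^(1.06/10) = 1.276, G_2 = 10^(20.8/10) = 120.2
  Stage 3: F_3 = 10^(7.40/10) = 5.495, G_3 = 10^(−5.39/10) = 0.2891
Friis cascade:
  F = 1.483 + (1.276 − 1)/0.6745 + (5.495 − 1)/81.10 = 1.948
NF = 10 log₁₀(1.948) = 2.90 dB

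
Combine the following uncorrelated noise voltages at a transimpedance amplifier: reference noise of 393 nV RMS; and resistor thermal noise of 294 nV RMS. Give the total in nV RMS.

491 nV

Uncorrelated sources add in power (mean-square): V_tot = √(ΣV_i²)
V_tot = √[(3.93×10⁻⁷)² + (2.94×10⁻⁷)²] = 4.91×10⁻⁷ V = 491 nV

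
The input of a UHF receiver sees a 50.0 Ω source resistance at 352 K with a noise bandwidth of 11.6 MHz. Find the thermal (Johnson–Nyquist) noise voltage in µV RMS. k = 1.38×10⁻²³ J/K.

V_n = √(4kTRB)
4kTRB = 4 × 1.38×10⁻²³ × 352 × 5.00×10¹ × 1.16×10⁷ = 1.13×10⁻¹¹ V²
V_n = √(1.13×10⁻¹¹) = 3.36×10⁻⁶ V = 3.36 µV

3.36 µV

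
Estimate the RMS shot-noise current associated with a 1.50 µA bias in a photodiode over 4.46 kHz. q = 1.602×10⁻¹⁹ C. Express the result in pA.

46.3 pA

I_n = √(2qI·B)
2qI·B = 2 × 1.602×10⁻¹⁹ × 1.50×10⁻⁶ × 4.46×10³ = 2.14×10⁻²¹ A²
I_n = √(2.14×10⁻²¹) = 4.63×10⁻¹¹ A = 46.3 pA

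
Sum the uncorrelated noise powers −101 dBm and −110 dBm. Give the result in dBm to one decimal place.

Convert to linear, add, convert back:
P₁ = 7.94×10⁻¹⁴ W, P₂ = 1.00×10⁻¹⁴ W
P_tot = 8.94×10⁻¹⁴ W → 10 log₁₀(P_tot / 10⁻³) = −100.5 dBm

−100.5 dBm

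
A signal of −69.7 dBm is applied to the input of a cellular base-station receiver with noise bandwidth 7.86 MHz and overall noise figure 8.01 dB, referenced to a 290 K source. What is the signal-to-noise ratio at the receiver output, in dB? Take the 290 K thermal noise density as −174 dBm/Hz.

27.3 dB

Noise floor: N = −174 + 10 log₁₀(B) + NF
10 log₁₀(7.86×10⁶) = 68.95 dB
N = −174 + 68.95 + 8.01 = −97.04 dBm
SNR = P_sig − N = −69.7 − (−97.04) = 27.34 dB → 27.3 dB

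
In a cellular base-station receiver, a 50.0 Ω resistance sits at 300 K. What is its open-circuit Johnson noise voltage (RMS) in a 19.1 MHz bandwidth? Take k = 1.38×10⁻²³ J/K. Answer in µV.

V_n = √(4kTRB)
4kTRB = 4 × 1.38×10⁻²³ × 300 × 5.00×10¹ × 1.91×10⁷ = 1.58×10⁻¹¹ V²
V_n = √(1.58×10⁻¹¹) = 3.98×10⁻⁶ V = 3.98 µV

3.98 µV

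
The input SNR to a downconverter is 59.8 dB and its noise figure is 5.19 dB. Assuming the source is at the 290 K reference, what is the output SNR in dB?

By definition F = SNR_in/SNR_out, so in dB: SNR_out = SNR_in − NF
SNR_out = 59.8 − 5.19 = 54.61 dB

54.61 dB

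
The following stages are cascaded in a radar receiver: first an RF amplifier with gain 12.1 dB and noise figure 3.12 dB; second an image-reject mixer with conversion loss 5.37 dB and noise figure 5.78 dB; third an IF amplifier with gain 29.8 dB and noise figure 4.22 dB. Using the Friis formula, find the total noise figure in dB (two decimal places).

4.10 dB

Convert to linear (a loss of L dB is a gain of −L dB): F_i = 10^(NF_i/10), G_i = 10^(G_i,dB/10)
  Stage 1: F_1 = 10^(3.12/10) = 2.051, G_1 = 10^(12.1/10) = 16.22
  Stage 2: F_2 = 10^(5.78/10) = 3.784, G_2 = 10^(−5.37/10) = 0.2904
  Stage 3: F_3 = 10^(4.22/10) = 2.642, G_3 = 10^(29.8/10) = 955.0
Friis cascade:
  F = 2.051 + (3.784 − 1)/16.22 + (2.642 − 1)/4.710 = 2.572
NF = 10 log₁₀(2.572) = 4.10 dB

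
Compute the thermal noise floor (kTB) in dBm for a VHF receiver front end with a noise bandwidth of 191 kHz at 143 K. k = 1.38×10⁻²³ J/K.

P_n = kTB = 1.38×10⁻²³ × 143 × 1.91×10⁵ = 3.77×10⁻¹⁶ W
In dBm: 10 log₁₀(3.77×10⁻¹⁶ / 10⁻³) = −124.2 dBm

−124.2 dBm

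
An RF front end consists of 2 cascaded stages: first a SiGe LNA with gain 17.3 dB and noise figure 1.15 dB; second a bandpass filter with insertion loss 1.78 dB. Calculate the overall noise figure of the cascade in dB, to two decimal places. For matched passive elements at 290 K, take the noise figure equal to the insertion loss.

Convert to linear (a loss of L dB is a gain of −L dB): F_i = 10^(NF_i/10), G_i = 10^(G_i,dB/10)
  Stage 1: F_1 = 10^(1.15/10) = 1.303, G_1 = 10^(17.3/10) = 53.70
  Stage 2: F_2 = 10^(1.78/10) = 1.507, G_2 = 10^(−1.78/10) = 0.6637
Friis cascade:
  F = 1.303 + (1.507 − 1)/53.70 = 1.313
NF = 10 log₁₀(1.313) = 1.18 dB

1.18 dB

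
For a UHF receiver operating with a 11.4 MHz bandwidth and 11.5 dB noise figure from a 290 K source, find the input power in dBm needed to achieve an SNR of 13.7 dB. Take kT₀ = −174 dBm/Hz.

−78.2 dBm

Sensitivity = −174 + 10 log₁₀(B) + NF + SNR_min
= −174 + 70.57 + 11.5 + 13.7
= −78.23 dBm → −78.2 dBm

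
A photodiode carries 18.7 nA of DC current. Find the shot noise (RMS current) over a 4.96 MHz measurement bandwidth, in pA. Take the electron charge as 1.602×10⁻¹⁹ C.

I_n = √(2qI·B)
2qI·B = 2 × 1.602×10⁻¹⁹ × 1.87×10⁻⁸ × 4.96×10⁶ = 2.97×10⁻²⁰ A²
I_n = √(2.97×10⁻²⁰) = 1.72×10⁻¹⁰ A = 172 pA

172 pA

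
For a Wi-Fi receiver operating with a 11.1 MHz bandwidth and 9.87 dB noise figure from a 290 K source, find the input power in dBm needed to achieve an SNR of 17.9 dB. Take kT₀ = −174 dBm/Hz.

−75.8 dBm

Sensitivity = −174 + 10 log₁₀(B) + NF + SNR_min
= −174 + 70.45 + 9.87 + 17.9
= −75.78 dBm → −75.8 dBm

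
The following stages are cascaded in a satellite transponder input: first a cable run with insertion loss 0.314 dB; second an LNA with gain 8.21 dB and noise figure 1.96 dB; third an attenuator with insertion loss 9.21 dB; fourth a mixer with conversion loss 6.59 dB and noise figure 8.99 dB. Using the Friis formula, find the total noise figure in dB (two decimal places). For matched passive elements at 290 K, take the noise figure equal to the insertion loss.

Convert to linear (a loss of L dB is a gain of −L dB): F_i = 10^(NF_i/10), G_i = 10^(G_i,dB/10)
  Stage 1: F_1 = 10^(0.314/10) = 1.075, G_1 = 10^(−0.314/10) = 0.9303
  Stage 2: F_2 = 10^(1.96/10) = 1.570, G_2 = 10^(8.21/10) = 6.622
  Stage 3: F_3 = 10^(9.21/10) = 8.337, G_3 = 10^(−9.21/10) = 0.1199
  Stage 4: F_4 = 10^(8.99/10) = 7.925, G_4 = 10^(−6.59/10) = 0.2193
Friis cascade:
  F = 1.075 + (1.570 − 1)/0.9303 + (8.337 − 1)/6.160 + (7.925 − 1)/0.7389 = 12.25
NF = 10 log₁₀(12.25) = 10.88 dB

10.88 dB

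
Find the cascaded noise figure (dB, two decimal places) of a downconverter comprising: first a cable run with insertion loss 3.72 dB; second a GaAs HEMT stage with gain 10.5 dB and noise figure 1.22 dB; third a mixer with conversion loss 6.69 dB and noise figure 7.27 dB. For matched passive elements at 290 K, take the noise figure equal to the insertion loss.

Convert to linear (a loss of L dB is a gain of −L dB): F_i = 10^(NF_i/10), G_i = 10^(G_i,dB/10)
  Stage 1: F_1 = 10^(3.72/10) = 2.355, G_1 = 10^(−3.72/10) = 0.4246
  Stage 2: F_2 = 10^(1.22/10) = 1.324, G_2 = 10^(10.5/10) = 11.22
  Stage 3: F_3 = 10^(7.27/10) = 5.333, G_3 = 10^(−6.69/10) = 0.2143
Friis cascade:
  F = 2.355 + (1.324 − 1)/0.4246 + (5.333 − 1)/4.764 = 4.028
NF = 10 log₁₀(4.028) = 6.05 dB

6.05 dB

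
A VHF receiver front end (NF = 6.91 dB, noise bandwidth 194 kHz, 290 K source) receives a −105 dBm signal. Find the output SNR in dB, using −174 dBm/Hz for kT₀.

Noise floor: N = −174 + 10 log₁₀(B) + NF
10 log₁₀(1.94×10⁵) = 52.88 dB
N = −174 + 52.88 + 6.91 = −114.21 dBm
SNR = P_sig − N = −105 − (−114.21) = 9.21 dB → 9.2 dB

9.2 dB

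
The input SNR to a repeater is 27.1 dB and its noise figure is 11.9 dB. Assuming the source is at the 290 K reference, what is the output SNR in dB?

15.2 dB

By definition F = SNR_in/SNR_out, so in dB: SNR_out = SNR_in − NF
SNR_out = 27.1 − 11.9 = 15.2 dB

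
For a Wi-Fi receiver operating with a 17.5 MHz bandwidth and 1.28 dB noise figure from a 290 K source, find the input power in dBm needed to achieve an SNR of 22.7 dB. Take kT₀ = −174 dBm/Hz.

Sensitivity = −174 + 10 log₁₀(B) + NF + SNR_min
= −174 + 72.43 + 1.28 + 22.7
= −77.59 dBm → −77.6 dBm

−77.6 dBm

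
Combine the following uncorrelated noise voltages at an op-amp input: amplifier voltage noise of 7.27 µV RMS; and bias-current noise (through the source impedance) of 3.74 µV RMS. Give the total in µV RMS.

Uncorrelated sources add in power (mean-square): V_tot = √(ΣV_i²)
V_tot = √[(7.27×10⁻⁶)² + (3.74×10⁻⁶)²] = 8.18×10⁻⁶ V = 8.18 µV

8.18 µV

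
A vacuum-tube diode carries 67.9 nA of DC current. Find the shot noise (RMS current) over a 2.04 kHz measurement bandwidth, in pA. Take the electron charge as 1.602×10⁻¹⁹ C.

6.66 pA

I_n = √(2qI·B)
2qI·B = 2 × 1.602×10⁻¹⁹ × 6.79×10⁻⁸ × 2.04×10³ = 4.44×10⁻²³ A²
I_n = √(4.44×10⁻²³) = 6.66×10⁻¹² A = 6.66 pA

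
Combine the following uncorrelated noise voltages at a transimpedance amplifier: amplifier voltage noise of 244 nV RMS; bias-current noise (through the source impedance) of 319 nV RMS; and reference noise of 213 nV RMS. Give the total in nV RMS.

Uncorrelated sources add in power (mean-square): V_tot = √(ΣV_i²)
V_tot = √[(2.44×10⁻⁷)² + (3.19×10⁻⁷)² + (2.13×10⁻⁷)²] = 4.55×10⁻⁷ V = 455 nV

455 nV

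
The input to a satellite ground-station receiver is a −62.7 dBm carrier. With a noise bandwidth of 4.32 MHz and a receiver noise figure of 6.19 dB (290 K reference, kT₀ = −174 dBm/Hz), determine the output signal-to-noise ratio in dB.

38.8 dB

Noise floor: N = −174 + 10 log₁₀(B) + NF
10 log₁₀(4.32×10⁶) = 66.35 dB
N = −174 + 66.35 + 6.19 = −101.46 dBm
SNR = P_sig − N = −62.7 − (−101.46) = 38.76 dB → 38.8 dB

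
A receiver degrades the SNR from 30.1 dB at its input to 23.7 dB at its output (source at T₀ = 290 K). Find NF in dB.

NF (dB) = SNR_in(dB) − SNR_out(dB) when the source is at T₀
NF = 30.1 − 23.7 = 6.4 dB

6.4 dB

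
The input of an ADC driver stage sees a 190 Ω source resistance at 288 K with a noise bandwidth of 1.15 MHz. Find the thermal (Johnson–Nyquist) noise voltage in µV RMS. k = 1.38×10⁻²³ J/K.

V_n = √(4kTRB)
4kTRB = 4 × 1.38×10⁻²³ × 288 × 1.90×10² × 1.15×10⁶ = 3.47×10⁻¹² V²
V_n = √(3.47×10⁻¹²) = 1.86×10⁻⁶ V = 1.86 µV

1.86 µV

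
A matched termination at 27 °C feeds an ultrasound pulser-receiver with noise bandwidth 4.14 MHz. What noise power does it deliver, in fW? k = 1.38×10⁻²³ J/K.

T = 27 °C + 273.15 = 300.15 K
P_n = kTB = 1.38×10⁻²³ × 300.15 × 4.14×10⁶ = 1.71×10⁻¹⁴ W = 17.1 fW

17.1 fW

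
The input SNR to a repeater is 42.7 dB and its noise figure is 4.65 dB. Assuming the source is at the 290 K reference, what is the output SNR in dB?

38.05 dB

By definition F = SNR_in/SNR_out, so in dB: SNR_out = SNR_in − NF
SNR_out = 42.7 − 4.65 = 38.05 dB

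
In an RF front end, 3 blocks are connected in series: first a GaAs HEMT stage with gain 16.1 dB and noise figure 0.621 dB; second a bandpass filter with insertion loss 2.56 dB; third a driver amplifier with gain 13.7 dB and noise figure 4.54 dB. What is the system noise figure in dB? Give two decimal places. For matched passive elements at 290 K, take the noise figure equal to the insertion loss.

Convert to linear (a loss of L dB is a gain of −L dB): F_i = 10^(NF_i/10), G_i = 10^(G_i,dB/10)
  Stage 1: F_1 = 10^(0.621/10) = 1.154, G_1 = 10^(16.1/10) = 40.74
  Stage 2: F_2 = 10^(2.56/10) = 1.803, G_2 = 10^(−2.56/10) = 0.5546
  Stage 3: F_3 = 10^(4.54/10) = 2.844, G_3 = 10^(13.7/10) = 23.44
Friis cascade:
  F = 1.154 + (1.803 − 1)/40.74 + (2.844 − 1)/22.59 = 1.255
NF = 10 log₁₀(1.255) = 0.99 dB

0.99 dB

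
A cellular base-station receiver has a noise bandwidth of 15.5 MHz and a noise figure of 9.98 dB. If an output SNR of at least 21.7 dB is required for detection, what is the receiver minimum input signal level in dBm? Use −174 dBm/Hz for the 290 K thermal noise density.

Sensitivity = −174 + 10 log₁₀(B) + NF + SNR_min
= −174 + 71.9 + 9.98 + 21.7
= −70.42 dBm → −70.4 dBm

−70.4 dBm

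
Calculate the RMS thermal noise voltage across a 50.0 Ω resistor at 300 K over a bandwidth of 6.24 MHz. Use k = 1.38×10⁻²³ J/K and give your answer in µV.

2.27 µV

V_n = √(4kTRB)
4kTRB = 4 × 1.38×10⁻²³ × 300 × 5.00×10¹ × 6.24×10⁶ = 5.17×10⁻¹² V²
V_n = √(5.17×10⁻¹²) = 2.27×10⁻⁶ V = 2.27 µV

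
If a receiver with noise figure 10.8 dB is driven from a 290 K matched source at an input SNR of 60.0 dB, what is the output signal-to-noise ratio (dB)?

By definition F = SNR_in/SNR_out, so in dB: SNR_out = SNR_in − NF
SNR_out = 60.0 − 10.8 = 49.2 dB

49.2 dB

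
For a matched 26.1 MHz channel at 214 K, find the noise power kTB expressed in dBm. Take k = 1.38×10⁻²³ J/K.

P_n = kTB = 1.38×10⁻²³ × 214 × 2.61×10⁷ = 7.71×10⁻¹⁴ W
In dBm: 10 log₁₀(7.71×10⁻¹⁴ / 10⁻³) = −101.1 dBm

−101.1 dBm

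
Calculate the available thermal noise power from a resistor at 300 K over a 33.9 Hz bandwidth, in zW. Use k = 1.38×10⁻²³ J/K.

140 zW

P_n = kTB = 1.38×10⁻²³ × 300 × 3.39×10¹ = 1.40×10⁻¹⁹ W = 140 zW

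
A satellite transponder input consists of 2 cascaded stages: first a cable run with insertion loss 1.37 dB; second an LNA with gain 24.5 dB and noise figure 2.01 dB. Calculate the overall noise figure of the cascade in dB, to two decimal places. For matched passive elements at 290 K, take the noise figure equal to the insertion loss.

3.38 dB

Convert to linear (a loss of L dB is a gain of −L dB): F_i = 10^(NF_i/10), G_i = 10^(G_i,dB/10)
  Stage 1: F_1 = 10^(1.37/10) = 1.371, G_1 = 10^(−1.37/10) = 0.7295
  Stage 2: F_2 = 10^(2.01/10) = 1.589, G_2 = 10^(24.5/10) = 281.8
Friis cascade:
  F = 1.371 + (1.589 − 1)/0.7295 = 2.178
NF = 10 log₁₀(2.178) = 3.38 dB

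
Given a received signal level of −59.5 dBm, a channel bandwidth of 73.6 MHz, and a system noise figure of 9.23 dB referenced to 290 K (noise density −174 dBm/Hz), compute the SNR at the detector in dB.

26.6 dB

Noise floor: N = −174 + 10 log₁₀(B) + NF
10 log₁₀(7.36×10⁷) = 78.67 dB
N = −174 + 78.67 + 9.23 = −86.10 dBm
SNR = P_sig − N = −59.5 − (−86.10) = 26.60 dB → 26.6 dB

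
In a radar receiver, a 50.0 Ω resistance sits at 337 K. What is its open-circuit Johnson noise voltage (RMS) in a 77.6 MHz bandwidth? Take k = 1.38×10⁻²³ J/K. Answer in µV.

V_n = √(4kTRB)
4kTRB = 4 × 1.38×10⁻²³ × 337 × 5.00×10¹ × 7.76×10⁷ = 7.22×10⁻¹¹ V²
V_n = √(7.22×10⁻¹¹) = 8.50×10⁻⁶ V = 8.50 µV

8.50 µV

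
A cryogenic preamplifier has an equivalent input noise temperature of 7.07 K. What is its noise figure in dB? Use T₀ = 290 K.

F = 1 + T_e/T₀ = 1 + 7.07/290 = 1.02438
NF = 10 log₁₀(1.02438) = 0.105 dB

0.105 dB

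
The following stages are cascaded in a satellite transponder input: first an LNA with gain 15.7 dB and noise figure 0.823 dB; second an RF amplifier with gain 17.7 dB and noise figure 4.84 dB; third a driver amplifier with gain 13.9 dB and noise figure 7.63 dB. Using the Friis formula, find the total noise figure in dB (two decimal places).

Convert to linear (a loss of L dB is a gain of −L dB): F_i = 10^(NF_i/10), G_i = 10^(G_i,dB/10)
  Stage 1: F_1 = 10^(0.823/10) = 1.209, G_1 = 10^(15.7/10) = 37.15
  Stage 2: F_2 = 10^(4.84/10) = 3.048, G_2 = 10^(17.7/10) = 58.88
  Stage 3: F_3 = 10^(7.63/10) = 5.794, G_3 = 10^(13.9/10) = 24.55
Friis cascade:
  F = 1.209 + (3.048 − 1)/37.15 + (5.794 − 1)/2188 = 1.266
NF = 10 log₁₀(1.266) = 1.02 dB

1.02 dB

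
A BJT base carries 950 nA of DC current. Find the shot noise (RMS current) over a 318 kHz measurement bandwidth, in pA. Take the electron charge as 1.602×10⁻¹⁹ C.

311 pA

I_n = √(2qI·B)
2qI·B = 2 × 1.602×10⁻¹⁹ × 9.50×10⁻⁷ × 3.18×10⁵ = 9.68×10⁻²⁰ A²
I_n = √(9.68×10⁻²⁰) = 3.11×10⁻¹⁰ A = 311 pA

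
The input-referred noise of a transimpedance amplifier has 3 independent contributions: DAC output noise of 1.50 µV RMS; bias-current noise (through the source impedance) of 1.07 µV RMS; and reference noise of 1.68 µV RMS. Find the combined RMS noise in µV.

2.49 µV

Uncorrelated sources add in power (mean-square): V_tot = √(ΣV_i²)
V_tot = √[(1.50×10⁻⁶)² + (1.07×10⁻⁶)² + (1.68×10⁻⁶)²] = 2.49×10⁻⁶ V = 2.49 µV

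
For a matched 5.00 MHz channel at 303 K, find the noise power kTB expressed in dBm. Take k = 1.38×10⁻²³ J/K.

P_n = kTB = 1.38×10⁻²³ × 303 × 5.00×10⁶ = 2.09×10⁻¹⁴ W
In dBm: 10 log₁₀(2.09×10⁻¹⁴ / 10⁻³) = −106.8 dBm

−106.8 dBm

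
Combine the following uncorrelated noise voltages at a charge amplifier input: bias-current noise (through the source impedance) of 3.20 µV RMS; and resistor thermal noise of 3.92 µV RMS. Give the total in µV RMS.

Uncorrelated sources add in power (mean-square): V_tot = √(ΣV_i²)
V_tot = √[(3.20×10⁻⁶)² + (3.92×10⁻⁶)²] = 5.06×10⁻⁶ V = 5.06 µV

5.06 µV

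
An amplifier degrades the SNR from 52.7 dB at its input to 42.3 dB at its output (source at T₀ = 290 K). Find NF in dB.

10.4 dB

NF (dB) = SNR_in(dB) − SNR_out(dB) when the source is at T₀
NF = 52.7 − 42.3 = 10.4 dB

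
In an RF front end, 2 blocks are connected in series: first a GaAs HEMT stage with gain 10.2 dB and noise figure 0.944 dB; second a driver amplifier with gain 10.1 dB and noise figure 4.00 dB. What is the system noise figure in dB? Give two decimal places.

1.42 dB

Convert to linear (a loss of L dB is a gain of −L dB): F_i = 10^(NF_i/10), G_i = 10^(G_i,dB/10)
  Stage 1: F_1 = 10^(0.944/10) = 1.243, G_1 = 10^(10.2/10) = 10.47
  Stage 2: F_2 = 10^(4.00/10) = 2.512, G_2 = 10^(10.1/10) = 10.23
Friis cascade:
  F = 1.243 + (2.512 − 1)/10.47 = 1.387
NF = 10 log₁₀(1.387) = 1.42 dB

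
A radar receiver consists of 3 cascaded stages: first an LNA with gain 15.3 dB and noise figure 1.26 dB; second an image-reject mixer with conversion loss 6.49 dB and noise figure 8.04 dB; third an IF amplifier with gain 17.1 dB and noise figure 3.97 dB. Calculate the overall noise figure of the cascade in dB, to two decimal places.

Convert to linear (a loss of L dB is a gain of −L dB): F_i = 10^(NF_i/10), G_i = 10^(G_i,dB/10)
  Stage 1: F_1 = 10^(1.26/10) = 1.337, G_1 = 10^(15.3/10) = 33.88
  Stage 2: F_2 = 10^(8.04/10) = 6.368, G_2 = 10^(−6.49/10) = 0.2244
  Stage 3: F_3 = 10^(3.97/10) = 2.495, G_3 = 10^(17.1/10) = 51.29
Friis cascade:
  F = 1.337 + (6.368 − 1)/33.88 + (2.495 − 1)/7.603 = 1.692
NF = 10 log₁₀(1.692) = 2.28 dB

2.28 dB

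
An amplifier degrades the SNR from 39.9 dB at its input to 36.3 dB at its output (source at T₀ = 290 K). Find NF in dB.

NF (dB) = SNR_in(dB) − SNR_out(dB) when the source is at T₀
NF = 39.9 − 36.3 = 3.6 dB

3.6 dB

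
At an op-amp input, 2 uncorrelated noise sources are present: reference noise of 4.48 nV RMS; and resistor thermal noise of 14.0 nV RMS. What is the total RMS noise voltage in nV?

Uncorrelated sources add in power (mean-square): V_tot = √(ΣV_i²)
V_tot = √[(4.48×10⁻⁹)² + (1.40×10⁻⁸)²] = 1.47×10⁻⁸ V = 14.7 nV

14.7 nV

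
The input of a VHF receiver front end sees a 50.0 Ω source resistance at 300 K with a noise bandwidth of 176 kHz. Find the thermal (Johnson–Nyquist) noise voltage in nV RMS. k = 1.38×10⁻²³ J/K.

382 nV

V_n = √(4kTRB)
4kTRB = 4 × 1.38×10⁻²³ × 300 × 5.00×10¹ × 1.76×10⁵ = 1.46×10⁻¹³ V²
V_n = √(1.46×10⁻¹³) = 3.82×10⁻⁷ V = 382 nV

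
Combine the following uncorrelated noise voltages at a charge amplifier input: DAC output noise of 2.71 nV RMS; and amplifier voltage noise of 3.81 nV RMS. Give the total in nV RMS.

4.68 nV

Uncorrelated sources add in power (mean-square): V_tot = √(ΣV_i²)
V_tot = √[(2.71×10⁻⁹)² + (3.81×10⁻⁹)²] = 4.68×10⁻⁹ V = 4.68 nV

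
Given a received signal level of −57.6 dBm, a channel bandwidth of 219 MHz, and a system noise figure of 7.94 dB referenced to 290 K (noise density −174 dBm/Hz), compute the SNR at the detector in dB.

Noise floor: N = −174 + 10 log₁₀(B) + NF
10 log₁₀(2.19×10⁸) = 83.4 dB
N = −174 + 83.4 + 7.94 = −82.66 dBm
SNR = P_sig − N = −57.6 − (−82.66) = 25.06 dB → 25.1 dB

25.1 dB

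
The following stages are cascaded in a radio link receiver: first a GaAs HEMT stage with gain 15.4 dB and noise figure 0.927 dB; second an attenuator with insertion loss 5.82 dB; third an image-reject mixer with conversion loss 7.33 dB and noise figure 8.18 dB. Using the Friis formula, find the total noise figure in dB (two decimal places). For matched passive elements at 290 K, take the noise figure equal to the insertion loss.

2.86 dB

Convert to linear (a loss of L dB is a gain of −L dB): F_i = 10^(NF_i/10), G_i = 10^(G_i,dB/10)
  Stage 1: F_1 = 10^(0.927/10) = 1.238, G_1 = 10^(15.4/10) = 34.67
  Stage 2: F_2 = 10^(5.82/10) = 3.819, G_2 = 10^(−5.82/10) = 0.2618
  Stage 3: F_3 = 10^(8.18/10) = 6.577, G_3 = 10^(−7.33/10) = 0.1849
Friis cascade:
  F = 1.238 + (3.819 − 1)/34.67 + (6.577 − 1)/9.078 = 1.934
NF = 10 log₁₀(1.934) = 2.86 dB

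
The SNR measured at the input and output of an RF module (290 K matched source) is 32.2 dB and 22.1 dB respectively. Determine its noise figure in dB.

NF (dB) = SNR_in(dB) − SNR_out(dB) when the source is at T₀
NF = 32.2 − 22.1 = 10.1 dB

10.1 dB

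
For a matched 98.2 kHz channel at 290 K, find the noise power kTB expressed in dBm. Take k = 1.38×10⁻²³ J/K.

−124.1 dBm

P_n = kTB = 1.38×10⁻²³ × 290 × 9.82×10⁴ = 3.93×10⁻¹⁶ W
In dBm: 10 log₁₀(3.93×10⁻¹⁶ / 10⁻³) = −124.1 dBm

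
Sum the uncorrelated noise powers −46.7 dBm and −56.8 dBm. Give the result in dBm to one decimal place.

−46.3 dBm

Convert to linear, add, convert back:
P₁ = 2.14×10⁻⁸ W, P₂ = 2.09×10⁻⁹ W
P_tot = 2.35×10⁻⁸ W → 10 log₁₀(P_tot / 10⁻³) = −46.3 dBm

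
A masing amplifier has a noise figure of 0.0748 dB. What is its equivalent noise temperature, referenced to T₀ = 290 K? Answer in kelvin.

F = 10^(0.0748/10) = 1.01737
T_e = (F − 1)·T₀ = (1.01737 − 1) × 290 = 5.04 K

5.04 K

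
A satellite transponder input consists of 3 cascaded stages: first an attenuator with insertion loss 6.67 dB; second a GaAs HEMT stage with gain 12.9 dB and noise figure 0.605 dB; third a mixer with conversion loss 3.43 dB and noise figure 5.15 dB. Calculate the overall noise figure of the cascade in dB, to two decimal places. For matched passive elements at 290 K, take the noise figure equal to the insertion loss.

7.69 dB

Convert to linear (a loss of L dB is a gain of −L dB): F_i = 10^(NF_i/10), G_i = 10^(G_i,dB/10)
  Stage 1: F_1 = 10^(6.67/10) = 4.645, G_1 = 10^(−6.67/10) = 0.2153
  Stage 2: F_2 = 10^(0.605/10) = 1.149, G_2 = 10^(12.9/10) = 19.50
  Stage 3: F_3 = 10^(5.15/10) = 3.273, G_3 = 10^(−3.43/10) = 0.4539
Friis cascade:
  F = 4.645 + (1.149 − 1)/0.2153 + (3.273 − 1)/4.198 = 5.881
NF = 10 log₁₀(5.881) = 7.69 dB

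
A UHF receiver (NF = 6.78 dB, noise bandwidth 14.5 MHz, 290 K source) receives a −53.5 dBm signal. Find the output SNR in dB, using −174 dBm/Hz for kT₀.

42.1 dB

Noise floor: N = −174 + 10 log₁₀(B) + NF
10 log₁₀(1.45×10⁷) = 71.61 dB
N = −174 + 71.61 + 6.78 = −95.61 dBm
SNR = P_sig − N = −53.5 − (−95.61) = 42.11 dB → 42.1 dB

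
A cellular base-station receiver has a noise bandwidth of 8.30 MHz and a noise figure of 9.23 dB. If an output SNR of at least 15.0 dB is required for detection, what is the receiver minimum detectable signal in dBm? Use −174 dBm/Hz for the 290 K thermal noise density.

Sensitivity = −174 + 10 log₁₀(B) + NF + SNR_min
= −174 + 69.19 + 9.23 + 15.0
= −80.58 dBm → −80.6 dBm

−80.6 dBm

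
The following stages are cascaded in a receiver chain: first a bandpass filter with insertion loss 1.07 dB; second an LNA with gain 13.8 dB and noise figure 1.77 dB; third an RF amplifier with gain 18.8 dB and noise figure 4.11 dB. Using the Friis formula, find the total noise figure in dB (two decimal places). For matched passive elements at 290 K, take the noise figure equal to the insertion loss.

Convert to linear (a loss of L dB is a gain of −L dB): F_i = 10^(NF_i/10), G_i = 10^(G_i,dB/10)
  Stage 1: F_1 = 10^(1.07/10) = 1.279, G_1 = 10^(−1.07/10) = 0.7816
  Stage 2: F_2 = 10^(1.77/10) = 1.503, G_2 = 10^(13.8/10) = 23.99
  Stage 3: F_3 = 10^(4.11/10) = 2.576, G_3 = 10^(18.8/10) = 75.86
Friis cascade:
  F = 1.279 + (1.503 − 1)/0.7816 + (2.576 − 1)/18.75 = 2.007
NF = 10 log₁₀(2.007) = 3.03 dB

3.03 dB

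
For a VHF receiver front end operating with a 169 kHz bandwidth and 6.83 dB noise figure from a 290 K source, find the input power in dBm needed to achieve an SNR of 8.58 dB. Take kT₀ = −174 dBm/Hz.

Sensitivity = −174 + 10 log₁₀(B) + NF + SNR_min
= −174 + 52.28 + 6.83 + 8.58
= −106.31 dBm → −106.3 dBm

−106.3 dBm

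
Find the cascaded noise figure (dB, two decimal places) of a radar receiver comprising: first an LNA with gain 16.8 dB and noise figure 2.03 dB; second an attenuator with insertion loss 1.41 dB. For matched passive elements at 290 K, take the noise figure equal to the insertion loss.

2.05 dB

Convert to linear (a loss of L dB is a gain of −L dB): F_i = 10^(NF_i/10), G_i = 10^(G_i,dB/10)
  Stage 1: F_1 = 10^(2.03/10) = 1.596, G_1 = 10^(16.8/10) = 47.86
  Stage 2: F_2 = 10^(1.41/10) = 1.384, G_2 = 10^(−1.41/10) = 0.7228
Friis cascade:
  F = 1.596 + (1.384 − 1)/47.86 = 1.604
NF = 10 log₁₀(1.604) = 2.05 dB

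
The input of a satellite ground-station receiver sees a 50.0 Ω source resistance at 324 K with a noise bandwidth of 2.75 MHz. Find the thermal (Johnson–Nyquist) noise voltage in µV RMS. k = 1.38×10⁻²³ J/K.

1.57 µV

V_n = √(4kTRB)
4kTRB = 4 × 1.38×10⁻²³ × 324 × 5.00×10¹ × 2.75×10⁶ = 2.46×10⁻¹² V²
V_n = √(2.46×10⁻¹²) = 1.57×10⁻⁶ V = 1.57 µV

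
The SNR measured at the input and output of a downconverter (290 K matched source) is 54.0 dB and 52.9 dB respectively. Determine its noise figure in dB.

1.1 dB

NF (dB) = SNR_in(dB) − SNR_out(dB) when the source is at T₀
NF = 54.0 − 52.9 = 1.1 dB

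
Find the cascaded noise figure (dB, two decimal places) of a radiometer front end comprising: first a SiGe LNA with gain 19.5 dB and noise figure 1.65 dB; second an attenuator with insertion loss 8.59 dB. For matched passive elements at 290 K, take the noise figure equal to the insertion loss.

Convert to linear (a loss of L dB is a gain of −L dB): F_i = 10^(NF_i/10), G_i = 10^(G_i,dB/10)
  Stage 1: F_1 = 10^(1.65/10) = 1.462, G_1 = 10^(19.5/10) = 89.13
  Stage 2: F_2 = 10^(8.59/10) = 7.228, G_2 = 10^(−8.59/10) = 0.1384
Friis cascade:
  F = 1.462 + (7.228 − 1)/89.13 = 1.532
NF = 10 log₁₀(1.532) = 1.85 dB

1.85 dB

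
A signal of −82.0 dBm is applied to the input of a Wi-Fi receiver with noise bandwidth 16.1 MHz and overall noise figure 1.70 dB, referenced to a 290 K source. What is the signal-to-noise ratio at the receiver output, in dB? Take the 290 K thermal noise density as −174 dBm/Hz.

18.2 dB

Noise floor: N = −174 + 10 log₁₀(B) + NF
10 log₁₀(1.61×10⁷) = 72.07 dB
N = −174 + 72.07 + 1.70 = −100.23 dBm
SNR = P_sig − N = −82.0 − (−100.23) = 18.23 dB → 18.2 dB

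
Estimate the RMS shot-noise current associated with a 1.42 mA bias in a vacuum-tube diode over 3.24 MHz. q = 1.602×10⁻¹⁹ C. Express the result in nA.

I_n = √(2qI·B)
2qI·B = 2 × 1.602×10⁻¹⁹ × 1.42×10⁻³ × 3.24×10⁶ = 1.47×10⁻¹⁵ A²
I_n = √(1.47×10⁻¹⁵) = 3.84×10⁻⁸ A = 38.4 nA

38.4 nA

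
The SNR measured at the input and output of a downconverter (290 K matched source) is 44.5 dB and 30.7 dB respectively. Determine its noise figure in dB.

13.8 dB

NF (dB) = SNR_in(dB) − SNR_out(dB) when the source is at T₀
NF = 44.5 − 30.7 = 13.8 dB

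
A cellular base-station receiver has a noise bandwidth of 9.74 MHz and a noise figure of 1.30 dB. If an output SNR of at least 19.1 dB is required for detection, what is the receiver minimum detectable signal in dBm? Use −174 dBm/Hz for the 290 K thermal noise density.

Sensitivity = −174 + 10 log₁₀(B) + NF + SNR_min
= −174 + 69.89 + 1.30 + 19.1
= −83.71 dBm → −83.7 dBm

−83.7 dBm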